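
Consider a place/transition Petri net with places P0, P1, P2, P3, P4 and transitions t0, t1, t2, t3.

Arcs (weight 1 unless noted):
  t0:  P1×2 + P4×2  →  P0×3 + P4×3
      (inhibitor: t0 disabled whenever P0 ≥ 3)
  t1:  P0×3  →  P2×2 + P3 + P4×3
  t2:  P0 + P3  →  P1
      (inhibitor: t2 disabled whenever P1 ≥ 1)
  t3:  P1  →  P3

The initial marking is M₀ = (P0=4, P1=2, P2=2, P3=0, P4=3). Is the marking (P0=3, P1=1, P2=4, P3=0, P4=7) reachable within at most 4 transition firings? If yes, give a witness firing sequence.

step 1: fire t1:  (P0=4, P1=2, P2=2, P3=0, P4=3) → (P0=1, P1=2, P2=4, P3=1, P4=6)
step 2: fire t0:  (P0=1, P1=2, P2=4, P3=1, P4=6) → (P0=4, P1=0, P2=4, P3=1, P4=7)
step 3: fire t2:  (P0=4, P1=0, P2=4, P3=1, P4=7) → (P0=3, P1=1, P2=4, P3=0, P4=7)

YES — reachable via ⟨t1, t0, t2⟩ (3 firings)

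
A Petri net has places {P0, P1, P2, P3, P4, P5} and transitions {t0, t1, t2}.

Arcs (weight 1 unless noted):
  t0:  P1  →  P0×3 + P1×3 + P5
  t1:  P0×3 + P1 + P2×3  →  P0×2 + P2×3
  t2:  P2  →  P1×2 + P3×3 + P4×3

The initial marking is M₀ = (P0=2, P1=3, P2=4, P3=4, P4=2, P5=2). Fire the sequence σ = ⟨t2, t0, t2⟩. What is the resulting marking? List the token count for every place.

step 1: fire t2:  (P0=2, P1=3, P2=4, P3=4, P4=2, P5=2) → (P0=2, P1=5, P2=3, P3=7, P4=5, P5=2)
step 2: fire t0:  (P0=2, P1=5, P2=3, P3=7, P4=5, P5=2) → (P0=5, P1=7, P2=3, P3=7, P4=5, P5=3)
step 3: fire t2:  (P0=5, P1=7, P2=3, P3=7, P4=5, P5=3) → (P0=5, P1=9, P2=2, P3=10, P4=8, P5=3)

(P0=5, P1=9, P2=2, P3=10, P4=8, P5=3)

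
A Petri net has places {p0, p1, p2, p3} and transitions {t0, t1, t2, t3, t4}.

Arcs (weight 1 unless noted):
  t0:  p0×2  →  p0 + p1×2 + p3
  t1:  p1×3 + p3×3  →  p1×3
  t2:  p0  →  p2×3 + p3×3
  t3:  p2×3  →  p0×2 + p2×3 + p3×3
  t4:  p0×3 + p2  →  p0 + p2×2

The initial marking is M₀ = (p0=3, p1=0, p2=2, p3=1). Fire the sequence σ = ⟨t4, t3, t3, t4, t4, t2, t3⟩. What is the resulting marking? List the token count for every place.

step 1: fire t4:  (p0=3, p1=0, p2=2, p3=1) → (p0=1, p1=0, p2=3, p3=1)
step 2: fire t3:  (p0=1, p1=0, p2=3, p3=1) → (p0=3, p1=0, p2=3, p3=4)
step 3: fire t3:  (p0=3, p1=0, p2=3, p3=4) → (p0=5, p1=0, p2=3, p3=7)
step 4: fire t4:  (p0=5, p1=0, p2=3, p3=7) → (p0=3, p1=0, p2=4, p3=7)
step 5: fire t4:  (p0=3, p1=0, p2=4, p3=7) → (p0=1, p1=0, p2=5, p3=7)
step 6: fire t2:  (p0=1, p1=0, p2=5, p3=7) → (p0=0, p1=0, p2=8, p3=10)
step 7: fire t3:  (p0=0, p1=0, p2=8, p3=10) → (p0=2, p1=0, p2=8, p3=13)

(p0=2, p1=0, p2=8, p3=13)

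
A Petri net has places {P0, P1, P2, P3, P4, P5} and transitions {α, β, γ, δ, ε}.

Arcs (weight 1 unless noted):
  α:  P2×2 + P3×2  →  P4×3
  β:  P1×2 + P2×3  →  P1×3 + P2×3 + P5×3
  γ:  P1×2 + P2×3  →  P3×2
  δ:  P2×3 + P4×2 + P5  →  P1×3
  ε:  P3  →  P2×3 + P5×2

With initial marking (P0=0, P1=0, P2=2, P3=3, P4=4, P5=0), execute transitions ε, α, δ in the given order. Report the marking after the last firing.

step 1: fire ε:  (P0=0, P1=0, P2=2, P3=3, P4=4, P5=0) → (P0=0, P1=0, P2=5, P3=2, P4=4, P5=2)
step 2: fire α:  (P0=0, P1=0, P2=5, P3=2, P4=4, P5=2) → (P0=0, P1=0, P2=3, P3=0, P4=7, P5=2)
step 3: fire δ:  (P0=0, P1=0, P2=3, P3=0, P4=7, P5=2) → (P0=0, P1=3, P2=0, P3=0, P4=5, P5=1)

(P0=0, P1=3, P2=0, P3=0, P4=5, P5=1)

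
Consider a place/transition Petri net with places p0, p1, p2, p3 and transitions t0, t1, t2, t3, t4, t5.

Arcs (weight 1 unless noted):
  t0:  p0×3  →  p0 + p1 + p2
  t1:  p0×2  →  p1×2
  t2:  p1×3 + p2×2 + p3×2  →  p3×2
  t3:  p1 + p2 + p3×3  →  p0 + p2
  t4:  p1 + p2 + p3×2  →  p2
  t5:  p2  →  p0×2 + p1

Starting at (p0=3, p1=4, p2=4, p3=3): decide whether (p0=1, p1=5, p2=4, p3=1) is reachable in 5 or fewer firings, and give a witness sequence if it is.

YES — reachable via ⟨t1, t4⟩ (2 firings)

step 1: fire t1:  (p0=3, p1=4, p2=4, p3=3) → (p0=1, p1=6, p2=4, p3=3)
step 2: fire t4:  (p0=1, p1=6, p2=4, p3=3) → (p0=1, p1=5, p2=4, p3=1)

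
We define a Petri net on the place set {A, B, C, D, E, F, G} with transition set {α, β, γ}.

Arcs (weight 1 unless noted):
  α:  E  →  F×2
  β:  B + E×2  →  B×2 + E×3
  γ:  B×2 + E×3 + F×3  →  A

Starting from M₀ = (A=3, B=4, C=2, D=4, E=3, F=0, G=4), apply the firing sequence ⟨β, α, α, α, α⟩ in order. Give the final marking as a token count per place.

(A=3, B=5, C=2, D=4, E=0, F=8, G=4)

step 1: fire β:  (A=3, B=4, C=2, D=4, E=3, F=0, G=4) → (A=3, B=5, C=2, D=4, E=4, F=0, G=4)
step 2: fire α:  (A=3, B=5, C=2, D=4, E=4, F=0, G=4) → (A=3, B=5, C=2, D=4, E=3, F=2, G=4)
step 3: fire α:  (A=3, B=5, C=2, D=4, E=3, F=2, G=4) → (A=3, B=5, C=2, D=4, E=2, F=4, G=4)
step 4: fire α:  (A=3, B=5, C=2, D=4, E=2, F=4, G=4) → (A=3, B=5, C=2, D=4, E=1, F=6, G=4)
step 5: fire α:  (A=3, B=5, C=2, D=4, E=1, F=6, G=4) → (A=3, B=5, C=2, D=4, E=0, F=8, G=4)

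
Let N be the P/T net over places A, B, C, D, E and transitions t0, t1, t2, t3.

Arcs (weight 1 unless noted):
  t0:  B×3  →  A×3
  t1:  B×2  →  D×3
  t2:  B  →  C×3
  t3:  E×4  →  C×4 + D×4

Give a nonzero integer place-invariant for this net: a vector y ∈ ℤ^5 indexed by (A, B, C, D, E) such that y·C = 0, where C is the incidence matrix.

y = (A:3, B:3, C:1, D:2, E:3)

Incidence matrix C (rows=places, cols=transitions):
       t0   t1   t2   t3
    A   3    0    0    0
    B  -3   -2   -1    0
    C   0    0    3    4
    D   0    3    0    4
    E   0    0    0   -4

Candidate y = [3, 3, 1, 2, 3]; check y·C column-wise:
  col t0: 3·3 + 3·-3 + 1·0 + 2·0 + 3·0 = 0
  col t1: 3·0 + 3·-2 + 1·0 + 2·3 + 3·0 = 0
  col t2: 3·0 + 3·-1 + 1·3 + 2·0 + 3·0 = 0
  col t3: 3·0 + 3·0 + 1·4 + 2·4 + 3·-4 = 0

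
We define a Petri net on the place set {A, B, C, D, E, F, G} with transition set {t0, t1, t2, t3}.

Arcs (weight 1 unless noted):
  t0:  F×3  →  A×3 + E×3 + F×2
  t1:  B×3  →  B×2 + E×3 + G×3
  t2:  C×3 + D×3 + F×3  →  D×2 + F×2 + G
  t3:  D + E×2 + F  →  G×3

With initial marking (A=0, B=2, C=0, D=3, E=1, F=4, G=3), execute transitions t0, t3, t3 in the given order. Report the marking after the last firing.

(A=3, B=2, C=0, D=1, E=0, F=1, G=9)

step 1: fire t0:  (A=0, B=2, C=0, D=3, E=1, F=4, G=3) → (A=3, B=2, C=0, D=3, E=4, F=3, G=3)
step 2: fire t3:  (A=3, B=2, C=0, D=3, E=4, F=3, G=3) → (A=3, B=2, C=0, D=2, E=2, F=2, G=6)
step 3: fire t3:  (A=3, B=2, C=0, D=2, E=2, F=2, G=6) → (A=3, B=2, C=0, D=1, E=0, F=1, G=9)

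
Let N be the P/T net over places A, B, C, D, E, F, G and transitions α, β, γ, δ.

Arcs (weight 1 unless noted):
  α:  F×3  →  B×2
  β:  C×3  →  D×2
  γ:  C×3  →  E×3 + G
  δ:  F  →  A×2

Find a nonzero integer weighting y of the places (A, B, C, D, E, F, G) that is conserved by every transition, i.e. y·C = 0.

y = (A:0, B:0, C:2, D:3, E:2, F:0, G:0)

Incidence matrix C (rows=places, cols=transitions):
        α    β    γ    δ
    A   0    0    0    2
    B   2    0    0    0
    C   0   -3   -3    0
    D   0    2    0    0
    E   0    0    3    0
    F  -3    0    0   -1
    G   0    0    1    0

Candidate y = [0, 0, 2, 3, 2, 0, 0]; check y·C column-wise:
  col α: 0·2 + 2·0 + 3·0 + 2·0 + 0·-3 = 0
  col β: 2·-3 + 3·2 + 2·0 = 0
  col γ: 2·-3 + 3·0 + 2·3 + 0·1 = 0
  col δ: 0·2 + 2·0 + 3·0 + 2·0 + 0·-1 = 0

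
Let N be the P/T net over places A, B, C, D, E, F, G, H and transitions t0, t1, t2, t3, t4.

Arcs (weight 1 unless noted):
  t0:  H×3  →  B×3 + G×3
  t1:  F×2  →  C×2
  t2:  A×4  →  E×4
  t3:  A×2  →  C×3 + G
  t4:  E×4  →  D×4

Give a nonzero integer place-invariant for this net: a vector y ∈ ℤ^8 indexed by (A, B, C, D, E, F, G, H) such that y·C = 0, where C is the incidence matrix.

Incidence matrix C (rows=places, cols=transitions):
       t0   t1   t2   t3   t4
    A   0    0   -4   -2    0
    B   3    0    0    0    0
    C   0    2    0    3    0
    D   0    0    0    0    4
    E   0    0    4    0   -4
    F   0   -2    0    0    0
    G   3    0    0    1    0
    H  -3    0    0    0    0

Candidate y = [3, 0, 2, 3, 3, 2, 0, 0]; check y·C column-wise:
  col t0: 3·0 + 0·3 + 2·0 + 3·0 + 3·0 + 2·0 + 0·3 + 0·-3 = 0
  col t1: 3·0 + 2·2 + 3·0 + 3·0 + 2·-2 = 0
  col t2: 3·-4 + 2·0 + 3·0 + 3·4 + 2·0 = 0
  col t3: 3·-2 + 2·3 + 3·0 + 3·0 + 2·0 + 0·1 = 0
  col t4: 3·0 + 2·0 + 3·4 + 3·-4 + 2·0 = 0

y = (A:3, B:0, C:2, D:3, E:3, F:2, G:0, H:0)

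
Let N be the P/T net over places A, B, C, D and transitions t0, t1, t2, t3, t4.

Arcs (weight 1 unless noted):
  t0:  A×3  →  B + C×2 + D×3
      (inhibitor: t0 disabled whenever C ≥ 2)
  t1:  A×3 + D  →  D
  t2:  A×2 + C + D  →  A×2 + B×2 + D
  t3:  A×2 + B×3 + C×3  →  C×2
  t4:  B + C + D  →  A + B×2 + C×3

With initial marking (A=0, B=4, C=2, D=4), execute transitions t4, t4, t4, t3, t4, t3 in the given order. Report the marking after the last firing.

step 1: fire t4:  (A=0, B=4, C=2, D=4) → (A=1, B=5, C=4, D=3)
step 2: fire t4:  (A=1, B=5, C=4, D=3) → (A=2, B=6, C=6, D=2)
step 3: fire t4:  (A=2, B=6, C=6, D=2) → (A=3, B=7, C=8, D=1)
step 4: fire t3:  (A=3, B=7, C=8, D=1) → (A=1, B=4, C=7, D=1)
step 5: fire t4:  (A=1, B=4, C=7, D=1) → (A=2, B=5, C=9, D=0)
step 6: fire t3:  (A=2, B=5, C=9, D=0) → (A=0, B=2, C=8, D=0)

(A=0, B=2, C=8, D=0)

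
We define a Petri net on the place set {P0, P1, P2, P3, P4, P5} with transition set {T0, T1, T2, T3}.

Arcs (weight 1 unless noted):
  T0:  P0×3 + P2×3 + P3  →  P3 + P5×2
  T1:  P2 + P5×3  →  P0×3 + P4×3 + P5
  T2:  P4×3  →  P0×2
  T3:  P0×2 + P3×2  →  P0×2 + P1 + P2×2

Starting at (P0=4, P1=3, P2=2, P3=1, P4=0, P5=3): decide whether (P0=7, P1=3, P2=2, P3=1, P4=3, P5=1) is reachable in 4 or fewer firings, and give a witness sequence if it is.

NO — not reachable within 4 firings

depth 0: 1 marking
depth 1: 2 markings reached so far
depth 2: 3 markings reached so far
depth 3: 3 markings reached so far
(frontier empty at depth 3; search complete)
target is not among the 3 markings reachable within 4 steps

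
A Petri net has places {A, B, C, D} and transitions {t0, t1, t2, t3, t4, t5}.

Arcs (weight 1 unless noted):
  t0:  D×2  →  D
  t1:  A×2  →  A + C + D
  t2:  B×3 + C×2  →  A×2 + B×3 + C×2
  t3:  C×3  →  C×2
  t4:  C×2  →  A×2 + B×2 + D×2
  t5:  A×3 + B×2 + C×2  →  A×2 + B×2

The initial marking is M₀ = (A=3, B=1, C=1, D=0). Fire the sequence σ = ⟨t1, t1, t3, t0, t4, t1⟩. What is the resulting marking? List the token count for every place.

(A=2, B=3, C=1, D=4)

step 1: fire t1:  (A=3, B=1, C=1, D=0) → (A=2, B=1, C=2, D=1)
step 2: fire t1:  (A=2, B=1, C=2, D=1) → (A=1, B=1, C=3, D=2)
step 3: fire t3:  (A=1, B=1, C=3, D=2) → (A=1, B=1, C=2, D=2)
step 4: fire t0:  (A=1, B=1, C=2, D=2) → (A=1, B=1, C=2, D=1)
step 5: fire t4:  (A=1, B=1, C=2, D=1) → (A=3, B=3, C=0, D=3)
step 6: fire t1:  (A=3, B=3, C=0, D=3) → (A=2, B=3, C=1, D=4)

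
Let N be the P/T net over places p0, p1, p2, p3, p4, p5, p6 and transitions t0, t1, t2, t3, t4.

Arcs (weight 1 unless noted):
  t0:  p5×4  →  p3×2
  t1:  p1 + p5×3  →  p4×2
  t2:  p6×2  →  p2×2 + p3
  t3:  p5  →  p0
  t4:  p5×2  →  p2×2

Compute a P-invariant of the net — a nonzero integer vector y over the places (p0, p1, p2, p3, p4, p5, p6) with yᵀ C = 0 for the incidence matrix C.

y = (p0:0, p1:2, p2:0, p3:0, p4:1, p5:0, p6:0)

Incidence matrix C (rows=places, cols=transitions):
       t0   t1   t2   t3   t4
   p0   0    0    0    1    0
   p1   0   -1    0    0    0
   p2   0    0    2    0    2
   p3   2    0    1    0    0
   p4   0    2    0    0    0
   p5  -4   -3    0   -1   -2
   p6   0    0   -2    0    0

Candidate y = [0, 2, 0, 0, 1, 0, 0]; check y·C column-wise:
  col t0: 2·0 + 0·2 + 1·0 + 0·-4 = 0
  col t1: 2·-1 + 1·2 + 0·-3 = 0
  col t2: 2·0 + 0·2 + 0·1 + 1·0 + 0·-2 = 0
  col t3: 0·1 + 2·0 + 1·0 + 0·-1 = 0
  col t4: 2·0 + 0·2 + 1·0 + 0·-2 = 0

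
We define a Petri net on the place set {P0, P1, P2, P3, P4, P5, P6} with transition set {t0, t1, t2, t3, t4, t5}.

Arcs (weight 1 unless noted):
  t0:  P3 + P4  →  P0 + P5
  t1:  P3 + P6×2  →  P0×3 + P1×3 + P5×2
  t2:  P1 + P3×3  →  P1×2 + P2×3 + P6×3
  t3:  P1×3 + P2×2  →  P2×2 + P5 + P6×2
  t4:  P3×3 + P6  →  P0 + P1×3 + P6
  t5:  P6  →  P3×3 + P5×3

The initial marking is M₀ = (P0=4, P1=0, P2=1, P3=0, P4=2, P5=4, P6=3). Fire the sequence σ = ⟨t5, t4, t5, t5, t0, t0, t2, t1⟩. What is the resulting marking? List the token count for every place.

(P0=10, P1=7, P2=4, P3=0, P4=0, P5=17, P6=1)

step 1: fire t5:  (P0=4, P1=0, P2=1, P3=0, P4=2, P5=4, P6=3) → (P0=4, P1=0, P2=1, P3=3, P4=2, P5=7, P6=2)
step 2: fire t4:  (P0=4, P1=0, P2=1, P3=3, P4=2, P5=7, P6=2) → (P0=5, P1=3, P2=1, P3=0, P4=2, P5=7, P6=2)
step 3: fire t5:  (P0=5, P1=3, P2=1, P3=0, P4=2, P5=7, P6=2) → (P0=5, P1=3, P2=1, P3=3, P4=2, P5=10, P6=1)
step 4: fire t5:  (P0=5, P1=3, P2=1, P3=3, P4=2, P5=10, P6=1) → (P0=5, P1=3, P2=1, P3=6, P4=2, P5=13, P6=0)
step 5: fire t0:  (P0=5, P1=3, P2=1, P3=6, P4=2, P5=13, P6=0) → (P0=6, P1=3, P2=1, P3=5, P4=1, P5=14, P6=0)
step 6: fire t0:  (P0=6, P1=3, P2=1, P3=5, P4=1, P5=14, P6=0) → (P0=7, P1=3, P2=1, P3=4, P4=0, P5=15, P6=0)
step 7: fire t2:  (P0=7, P1=3, P2=1, P3=4, P4=0, P5=15, P6=0) → (P0=7, P1=4, P2=4, P3=1, P4=0, P5=15, P6=3)
step 8: fire t1:  (P0=7, P1=4, P2=4, P3=1, P4=0, P5=15, P6=3) → (P0=10, P1=7, P2=4, P3=0, P4=0, P5=17, P6=1)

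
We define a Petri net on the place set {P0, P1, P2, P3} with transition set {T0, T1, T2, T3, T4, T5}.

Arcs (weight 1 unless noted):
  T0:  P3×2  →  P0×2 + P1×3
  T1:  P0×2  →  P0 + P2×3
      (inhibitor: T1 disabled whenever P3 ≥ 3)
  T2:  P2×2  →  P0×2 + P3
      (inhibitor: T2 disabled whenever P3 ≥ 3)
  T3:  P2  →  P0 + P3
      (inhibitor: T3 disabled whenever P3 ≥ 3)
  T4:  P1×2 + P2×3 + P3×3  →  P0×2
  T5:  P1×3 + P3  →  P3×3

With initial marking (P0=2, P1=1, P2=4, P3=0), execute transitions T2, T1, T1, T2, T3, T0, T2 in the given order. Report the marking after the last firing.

(P0=9, P1=4, P2=3, P3=2)

step 1: fire T2:  (P0=2, P1=1, P2=4, P3=0) → (P0=4, P1=1, P2=2, P3=1)
step 2: fire T1:  (P0=4, P1=1, P2=2, P3=1) → (P0=3, P1=1, P2=5, P3=1)
step 3: fire T1:  (P0=3, P1=1, P2=5, P3=1) → (P0=2, P1=1, P2=8, P3=1)
step 4: fire T2:  (P0=2, P1=1, P2=8, P3=1) → (P0=4, P1=1, P2=6, P3=2)
step 5: fire T3:  (P0=4, P1=1, P2=6, P3=2) → (P0=5, P1=1, P2=5, P3=3)
step 6: fire T0:  (P0=5, P1=1, P2=5, P3=3) → (P0=7, P1=4, P2=5, P3=1)
step 7: fire T2:  (P0=7, P1=4, P2=5, P3=1) → (P0=9, P1=4, P2=3, P3=2)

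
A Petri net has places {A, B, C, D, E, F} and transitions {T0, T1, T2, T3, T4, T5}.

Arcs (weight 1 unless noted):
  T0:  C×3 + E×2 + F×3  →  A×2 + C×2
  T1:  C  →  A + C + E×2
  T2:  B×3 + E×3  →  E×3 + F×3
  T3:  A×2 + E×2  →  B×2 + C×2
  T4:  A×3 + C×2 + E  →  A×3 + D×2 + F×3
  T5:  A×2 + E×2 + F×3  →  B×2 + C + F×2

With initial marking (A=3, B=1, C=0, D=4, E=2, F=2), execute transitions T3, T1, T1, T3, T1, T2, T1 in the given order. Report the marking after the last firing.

(A=3, B=2, C=4, D=4, E=6, F=5)

step 1: fire T3:  (A=3, B=1, C=0, D=4, E=2, F=2) → (A=1, B=3, C=2, D=4, E=0, F=2)
step 2: fire T1:  (A=1, B=3, C=2, D=4, E=0, F=2) → (A=2, B=3, C=2, D=4, E=2, F=2)
step 3: fire T1:  (A=2, B=3, C=2, D=4, E=2, F=2) → (A=3, B=3, C=2, D=4, E=4, F=2)
step 4: fire T3:  (A=3, B=3, C=2, D=4, E=4, F=2) → (A=1, B=5, C=4, D=4, E=2, F=2)
step 5: fire T1:  (A=1, B=5, C=4, D=4, E=2, F=2) → (A=2, B=5, C=4, D=4, E=4, F=2)
step 6: fire T2:  (A=2, B=5, C=4, D=4, E=4, F=2) → (A=2, B=2, C=4, D=4, E=4, F=5)
step 7: fire T1:  (A=2, B=2, C=4, D=4, E=4, F=5) → (A=3, B=2, C=4, D=4, E=6, F=5)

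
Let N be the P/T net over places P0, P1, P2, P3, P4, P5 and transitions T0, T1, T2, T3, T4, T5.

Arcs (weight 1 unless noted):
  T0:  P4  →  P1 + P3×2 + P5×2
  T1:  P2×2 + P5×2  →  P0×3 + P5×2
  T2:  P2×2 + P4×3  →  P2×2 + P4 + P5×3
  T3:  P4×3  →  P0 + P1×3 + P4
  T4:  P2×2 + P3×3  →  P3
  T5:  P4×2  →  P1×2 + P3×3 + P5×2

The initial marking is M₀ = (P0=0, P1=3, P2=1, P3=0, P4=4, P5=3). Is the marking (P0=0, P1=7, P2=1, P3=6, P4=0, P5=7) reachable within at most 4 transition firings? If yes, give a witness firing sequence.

step 1: fire T5:  (P0=0, P1=3, P2=1, P3=0, P4=4, P5=3) → (P0=0, P1=5, P2=1, P3=3, P4=2, P5=5)
step 2: fire T5:  (P0=0, P1=5, P2=1, P3=3, P4=2, P5=5) → (P0=0, P1=7, P2=1, P3=6, P4=0, P5=7)

YES — reachable via ⟨T5, T5⟩ (2 firings)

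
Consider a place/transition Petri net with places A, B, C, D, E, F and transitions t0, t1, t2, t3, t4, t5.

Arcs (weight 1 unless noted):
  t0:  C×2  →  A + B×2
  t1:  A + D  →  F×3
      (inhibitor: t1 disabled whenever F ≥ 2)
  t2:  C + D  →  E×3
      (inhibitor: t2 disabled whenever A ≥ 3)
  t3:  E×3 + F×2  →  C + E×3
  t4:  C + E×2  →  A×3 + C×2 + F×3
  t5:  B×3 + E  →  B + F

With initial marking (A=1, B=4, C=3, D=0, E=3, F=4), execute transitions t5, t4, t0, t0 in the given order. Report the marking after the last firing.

step 1: fire t5:  (A=1, B=4, C=3, D=0, E=3, F=4) → (A=1, B=2, C=3, D=0, E=2, F=5)
step 2: fire t4:  (A=1, B=2, C=3, D=0, E=2, F=5) → (A=4, B=2, C=4, D=0, E=0, F=8)
step 3: fire t0:  (A=4, B=2, C=4, D=0, E=0, F=8) → (A=5, B=4, C=2, D=0, E=0, F=8)
step 4: fire t0:  (A=5, B=4, C=2, D=0, E=0, F=8) → (A=6, B=6, C=0, D=0, E=0, F=8)

(A=6, B=6, C=0, D=0, E=0, F=8)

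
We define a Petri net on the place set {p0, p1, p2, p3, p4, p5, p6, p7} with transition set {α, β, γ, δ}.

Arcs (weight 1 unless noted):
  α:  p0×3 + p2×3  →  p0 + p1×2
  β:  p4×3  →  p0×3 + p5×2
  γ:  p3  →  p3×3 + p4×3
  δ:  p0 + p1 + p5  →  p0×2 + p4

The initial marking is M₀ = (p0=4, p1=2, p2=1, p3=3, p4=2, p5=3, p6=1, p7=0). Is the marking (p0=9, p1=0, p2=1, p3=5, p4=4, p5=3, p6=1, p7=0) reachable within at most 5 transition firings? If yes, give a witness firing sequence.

step 1: fire γ:  (p0=4, p1=2, p2=1, p3=3, p4=2, p5=3, p6=1, p7=0) → (p0=4, p1=2, p2=1, p3=5, p4=5, p5=3, p6=1, p7=0)
step 2: fire β:  (p0=4, p1=2, p2=1, p3=5, p4=5, p5=3, p6=1, p7=0) → (p0=7, p1=2, p2=1, p3=5, p4=2, p5=5, p6=1, p7=0)
step 3: fire δ:  (p0=7, p1=2, p2=1, p3=5, p4=2, p5=5, p6=1, p7=0) → (p0=8, p1=1, p2=1, p3=5, p4=3, p5=4, p6=1, p7=0)
step 4: fire δ:  (p0=8, p1=1, p2=1, p3=5, p4=3, p5=4, p6=1, p7=0) → (p0=9, p1=0, p2=1, p3=5, p4=4, p5=3, p6=1, p7=0)

YES — reachable via ⟨γ, β, δ, δ⟩ (4 firings)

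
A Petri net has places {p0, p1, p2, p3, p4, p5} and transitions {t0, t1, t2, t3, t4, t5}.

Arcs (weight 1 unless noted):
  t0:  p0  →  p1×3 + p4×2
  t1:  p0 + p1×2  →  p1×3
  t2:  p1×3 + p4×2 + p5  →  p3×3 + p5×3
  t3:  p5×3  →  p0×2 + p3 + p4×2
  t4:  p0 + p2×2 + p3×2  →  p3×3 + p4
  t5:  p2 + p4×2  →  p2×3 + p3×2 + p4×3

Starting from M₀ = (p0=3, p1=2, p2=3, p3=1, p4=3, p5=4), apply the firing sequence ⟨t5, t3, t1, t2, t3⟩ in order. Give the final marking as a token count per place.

(p0=6, p1=0, p2=5, p3=8, p4=6, p5=0)

step 1: fire t5:  (p0=3, p1=2, p2=3, p3=1, p4=3, p5=4) → (p0=3, p1=2, p2=5, p3=3, p4=4, p5=4)
step 2: fire t3:  (p0=3, p1=2, p2=5, p3=3, p4=4, p5=4) → (p0=5, p1=2, p2=5, p3=4, p4=6, p5=1)
step 3: fire t1:  (p0=5, p1=2, p2=5, p3=4, p4=6, p5=1) → (p0=4, p1=3, p2=5, p3=4, p4=6, p5=1)
step 4: fire t2:  (p0=4, p1=3, p2=5, p3=4, p4=6, p5=1) → (p0=4, p1=0, p2=5, p3=7, p4=4, p5=3)
step 5: fire t3:  (p0=4, p1=0, p2=5, p3=7, p4=4, p5=3) → (p0=6, p1=0, p2=5, p3=8, p4=6, p5=0)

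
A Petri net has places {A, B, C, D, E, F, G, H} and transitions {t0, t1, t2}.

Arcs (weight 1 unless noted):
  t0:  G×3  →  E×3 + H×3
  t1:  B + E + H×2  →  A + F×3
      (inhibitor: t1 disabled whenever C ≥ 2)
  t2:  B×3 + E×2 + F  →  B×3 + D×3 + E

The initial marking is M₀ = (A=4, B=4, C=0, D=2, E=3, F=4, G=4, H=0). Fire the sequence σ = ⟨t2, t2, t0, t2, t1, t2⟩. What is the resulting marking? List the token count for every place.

step 1: fire t2:  (A=4, B=4, C=0, D=2, E=3, F=4, G=4, H=0) → (A=4, B=4, C=0, D=5, E=2, F=3, G=4, H=0)
step 2: fire t2:  (A=4, B=4, C=0, D=5, E=2, F=3, G=4, H=0) → (A=4, B=4, C=0, D=8, E=1, F=2, G=4, H=0)
step 3: fire t0:  (A=4, B=4, C=0, D=8, E=1, F=2, G=4, H=0) → (A=4, B=4, C=0, D=8, E=4, F=2, G=1, H=3)
step 4: fire t2:  (A=4, B=4, C=0, D=8, E=4, F=2, G=1, H=3) → (A=4, B=4, C=0, D=11, E=3, F=1, G=1, H=3)
step 5: fire t1:  (A=4, B=4, C=0, D=11, E=3, F=1, G=1, H=3) → (A=5, B=3, C=0, D=11, E=2, F=4, G=1, H=1)
step 6: fire t2:  (A=5, B=3, C=0, D=11, E=2, F=4, G=1, H=1) → (A=5, B=3, C=0, D=14, E=1, F=3, G=1, H=1)

(A=5, B=3, C=0, D=14, E=1, F=3, G=1, H=1)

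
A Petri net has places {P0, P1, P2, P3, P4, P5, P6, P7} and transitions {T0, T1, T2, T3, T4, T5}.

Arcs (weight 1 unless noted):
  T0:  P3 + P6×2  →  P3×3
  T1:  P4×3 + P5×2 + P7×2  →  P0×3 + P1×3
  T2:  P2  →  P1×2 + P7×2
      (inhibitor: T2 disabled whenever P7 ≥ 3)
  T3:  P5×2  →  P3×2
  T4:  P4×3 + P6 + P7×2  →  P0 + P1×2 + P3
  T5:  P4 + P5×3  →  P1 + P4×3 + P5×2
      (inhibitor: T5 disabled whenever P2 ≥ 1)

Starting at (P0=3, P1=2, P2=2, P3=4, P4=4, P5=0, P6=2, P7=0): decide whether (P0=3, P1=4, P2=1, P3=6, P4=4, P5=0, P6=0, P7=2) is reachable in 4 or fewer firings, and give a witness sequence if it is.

step 1: fire T0:  (P0=3, P1=2, P2=2, P3=4, P4=4, P5=0, P6=2, P7=0) → (P0=3, P1=2, P2=2, P3=6, P4=4, P5=0, P6=0, P7=0)
step 2: fire T2:  (P0=3, P1=2, P2=2, P3=6, P4=4, P5=0, P6=0, P7=0) → (P0=3, P1=4, P2=1, P3=6, P4=4, P5=0, P6=0, P7=2)

YES — reachable via ⟨T0, T2⟩ (2 firings)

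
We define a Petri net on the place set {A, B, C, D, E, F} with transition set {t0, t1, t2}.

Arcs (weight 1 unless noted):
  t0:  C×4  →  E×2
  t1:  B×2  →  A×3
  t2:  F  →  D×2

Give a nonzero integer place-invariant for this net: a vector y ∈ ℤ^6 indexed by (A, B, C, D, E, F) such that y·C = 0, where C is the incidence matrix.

y = (A:2, B:3, C:0, D:0, E:0, F:0)

Incidence matrix C (rows=places, cols=transitions):
       t0   t1   t2
    A   0    3    0
    B   0   -2    0
    C  -4    0    0
    D   0    0    2
    E   2    0    0
    F   0    0   -1

Candidate y = [2, 3, 0, 0, 0, 0]; check y·C column-wise:
  col t0: 2·0 + 3·0 + 0·-4 + 0·2 = 0
  col t1: 2·3 + 3·-2 = 0
  col t2: 2·0 + 3·0 + 0·2 + 0·-1 = 0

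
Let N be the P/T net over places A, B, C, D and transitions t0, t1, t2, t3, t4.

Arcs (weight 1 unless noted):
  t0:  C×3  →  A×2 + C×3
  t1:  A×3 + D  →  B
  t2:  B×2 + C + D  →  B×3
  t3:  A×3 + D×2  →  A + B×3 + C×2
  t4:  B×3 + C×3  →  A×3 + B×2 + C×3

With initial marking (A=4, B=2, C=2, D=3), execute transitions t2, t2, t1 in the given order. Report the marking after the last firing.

(A=1, B=5, C=0, D=0)

step 1: fire t2:  (A=4, B=2, C=2, D=3) → (A=4, B=3, C=1, D=2)
step 2: fire t2:  (A=4, B=3, C=1, D=2) → (A=4, B=4, C=0, D=1)
step 3: fire t1:  (A=4, B=4, C=0, D=1) → (A=1, B=5, C=0, D=0)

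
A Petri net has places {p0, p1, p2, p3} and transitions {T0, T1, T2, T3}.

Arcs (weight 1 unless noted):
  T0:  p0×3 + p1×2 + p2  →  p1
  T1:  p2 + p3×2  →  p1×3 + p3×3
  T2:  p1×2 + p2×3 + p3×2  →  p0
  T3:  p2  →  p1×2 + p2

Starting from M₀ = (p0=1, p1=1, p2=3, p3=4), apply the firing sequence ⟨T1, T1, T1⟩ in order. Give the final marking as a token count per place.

(p0=1, p1=10, p2=0, p3=7)

step 1: fire T1:  (p0=1, p1=1, p2=3, p3=4) → (p0=1, p1=4, p2=2, p3=5)
step 2: fire T1:  (p0=1, p1=4, p2=2, p3=5) → (p0=1, p1=7, p2=1, p3=6)
step 3: fire T1:  (p0=1, p1=7, p2=1, p3=6) → (p0=1, p1=10, p2=0, p3=7)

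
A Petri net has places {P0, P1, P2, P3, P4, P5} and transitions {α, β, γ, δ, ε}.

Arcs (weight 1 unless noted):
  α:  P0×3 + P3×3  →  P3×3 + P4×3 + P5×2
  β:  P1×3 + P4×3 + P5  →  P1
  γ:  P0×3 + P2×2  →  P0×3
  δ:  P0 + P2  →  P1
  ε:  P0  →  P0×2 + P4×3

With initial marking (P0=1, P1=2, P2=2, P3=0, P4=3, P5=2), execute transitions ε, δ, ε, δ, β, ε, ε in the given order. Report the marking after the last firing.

(P0=3, P1=2, P2=0, P3=0, P4=12, P5=1)

step 1: fire ε:  (P0=1, P1=2, P2=2, P3=0, P4=3, P5=2) → (P0=2, P1=2, P2=2, P3=0, P4=6, P5=2)
step 2: fire δ:  (P0=2, P1=2, P2=2, P3=0, P4=6, P5=2) → (P0=1, P1=3, P2=1, P3=0, P4=6, P5=2)
step 3: fire ε:  (P0=1, P1=3, P2=1, P3=0, P4=6, P5=2) → (P0=2, P1=3, P2=1, P3=0, P4=9, P5=2)
step 4: fire δ:  (P0=2, P1=3, P2=1, P3=0, P4=9, P5=2) → (P0=1, P1=4, P2=0, P3=0, P4=9, P5=2)
step 5: fire β:  (P0=1, P1=4, P2=0, P3=0, P4=9, P5=2) → (P0=1, P1=2, P2=0, P3=0, P4=6, P5=1)
step 6: fire ε:  (P0=1, P1=2, P2=0, P3=0, P4=6, P5=1) → (P0=2, P1=2, P2=0, P3=0, P4=9, P5=1)
step 7: fire ε:  (P0=2, P1=2, P2=0, P3=0, P4=9, P5=1) → (P0=3, P1=2, P2=0, P3=0, P4=12, P5=1)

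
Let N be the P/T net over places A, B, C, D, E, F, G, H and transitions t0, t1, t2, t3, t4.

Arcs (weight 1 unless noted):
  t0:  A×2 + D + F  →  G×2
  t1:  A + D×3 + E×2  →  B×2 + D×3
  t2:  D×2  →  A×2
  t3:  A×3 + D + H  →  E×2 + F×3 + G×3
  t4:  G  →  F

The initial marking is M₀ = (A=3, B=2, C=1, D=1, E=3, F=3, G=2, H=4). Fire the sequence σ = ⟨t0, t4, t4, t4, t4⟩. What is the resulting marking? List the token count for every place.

step 1: fire t0:  (A=3, B=2, C=1, D=1, E=3, F=3, G=2, H=4) → (A=1, B=2, C=1, D=0, E=3, F=2, G=4, H=4)
step 2: fire t4:  (A=1, B=2, C=1, D=0, E=3, F=2, G=4, H=4) → (A=1, B=2, C=1, D=0, E=3, F=3, G=3, H=4)
step 3: fire t4:  (A=1, B=2, C=1, D=0, E=3, F=3, G=3, H=4) → (A=1, B=2, C=1, D=0, E=3, F=4, G=2, H=4)
step 4: fire t4:  (A=1, B=2, C=1, D=0, E=3, F=4, G=2, H=4) → (A=1, B=2, C=1, D=0, E=3, F=5, G=1, H=4)
step 5: fire t4:  (A=1, B=2, C=1, D=0, E=3, F=5, G=1, H=4) → (A=1, B=2, C=1, D=0, E=3, F=6, G=0, H=4)

(A=1, B=2, C=1, D=0, E=3, F=6, G=0, H=4)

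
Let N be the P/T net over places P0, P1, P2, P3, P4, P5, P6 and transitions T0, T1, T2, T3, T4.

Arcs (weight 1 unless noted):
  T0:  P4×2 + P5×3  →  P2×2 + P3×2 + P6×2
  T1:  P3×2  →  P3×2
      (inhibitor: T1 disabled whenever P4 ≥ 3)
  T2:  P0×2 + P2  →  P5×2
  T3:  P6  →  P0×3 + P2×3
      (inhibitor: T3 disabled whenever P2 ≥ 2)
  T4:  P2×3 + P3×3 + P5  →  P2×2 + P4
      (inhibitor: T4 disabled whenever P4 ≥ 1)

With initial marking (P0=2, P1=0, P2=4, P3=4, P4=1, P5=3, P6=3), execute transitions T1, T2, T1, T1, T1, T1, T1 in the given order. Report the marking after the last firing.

(P0=0, P1=0, P2=3, P3=4, P4=1, P5=5, P6=3)

step 1: fire T1:  (P0=2, P1=0, P2=4, P3=4, P4=1, P5=3, P6=3) → (P0=2, P1=0, P2=4, P3=4, P4=1, P5=3, P6=3)
step 2: fire T2:  (P0=2, P1=0, P2=4, P3=4, P4=1, P5=3, P6=3) → (P0=0, P1=0, P2=3, P3=4, P4=1, P5=5, P6=3)
step 3: fire T1:  (P0=0, P1=0, P2=3, P3=4, P4=1, P5=5, P6=3) → (P0=0, P1=0, P2=3, P3=4, P4=1, P5=5, P6=3)
step 4: fire T1:  (P0=0, P1=0, P2=3, P3=4, P4=1, P5=5, P6=3) → (P0=0, P1=0, P2=3, P3=4, P4=1, P5=5, P6=3)
step 5: fire T1:  (P0=0, P1=0, P2=3, P3=4, P4=1, P5=5, P6=3) → (P0=0, P1=0, P2=3, P3=4, P4=1, P5=5, P6=3)
step 6: fire T1:  (P0=0, P1=0, P2=3, P3=4, P4=1, P5=5, P6=3) → (P0=0, P1=0, P2=3, P3=4, P4=1, P5=5, P6=3)
step 7: fire T1:  (P0=0, P1=0, P2=3, P3=4, P4=1, P5=5, P6=3) → (P0=0, P1=0, P2=3, P3=4, P4=1, P5=5, P6=3)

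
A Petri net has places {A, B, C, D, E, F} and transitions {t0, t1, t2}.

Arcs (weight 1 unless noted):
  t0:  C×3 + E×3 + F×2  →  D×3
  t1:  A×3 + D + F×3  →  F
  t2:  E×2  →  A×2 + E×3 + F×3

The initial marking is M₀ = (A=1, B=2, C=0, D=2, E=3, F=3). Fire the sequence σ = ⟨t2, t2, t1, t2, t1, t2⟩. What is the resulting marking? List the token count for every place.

step 1: fire t2:  (A=1, B=2, C=0, D=2, E=3, F=3) → (A=3, B=2, C=0, D=2, E=4, F=6)
step 2: fire t2:  (A=3, B=2, C=0, D=2, E=4, F=6) → (A=5, B=2, C=0, D=2, E=5, F=9)
step 3: fire t1:  (A=5, B=2, C=0, D=2, E=5, F=9) → (A=2, B=2, C=0, D=1, E=5, F=7)
step 4: fire t2:  (A=2, B=2, C=0, D=1, E=5, F=7) → (A=4, B=2, C=0, D=1, E=6, F=10)
step 5: fire t1:  (A=4, B=2, C=0, D=1, E=6, F=10) → (A=1, B=2, C=0, D=0, E=6, F=8)
step 6: fire t2:  (A=1, B=2, C=0, D=0, E=6, F=8) → (A=3, B=2, C=0, D=0, E=7, F=11)

(A=3, B=2, C=0, D=0, E=7, F=11)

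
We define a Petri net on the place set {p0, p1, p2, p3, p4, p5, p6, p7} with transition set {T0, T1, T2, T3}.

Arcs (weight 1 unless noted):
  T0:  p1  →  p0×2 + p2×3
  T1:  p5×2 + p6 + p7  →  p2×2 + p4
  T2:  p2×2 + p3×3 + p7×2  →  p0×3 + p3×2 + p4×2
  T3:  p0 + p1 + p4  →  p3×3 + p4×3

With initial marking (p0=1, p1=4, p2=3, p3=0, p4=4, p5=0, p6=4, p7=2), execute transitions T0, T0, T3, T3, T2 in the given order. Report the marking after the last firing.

step 1: fire T0:  (p0=1, p1=4, p2=3, p3=0, p4=4, p5=0, p6=4, p7=2) → (p0=3, p1=3, p2=6, p3=0, p4=4, p5=0, p6=4, p7=2)
step 2: fire T0:  (p0=3, p1=3, p2=6, p3=0, p4=4, p5=0, p6=4, p7=2) → (p0=5, p1=2, p2=9, p3=0, p4=4, p5=0, p6=4, p7=2)
step 3: fire T3:  (p0=5, p1=2, p2=9, p3=0, p4=4, p5=0, p6=4, p7=2) → (p0=4, p1=1, p2=9, p3=3, p4=6, p5=0, p6=4, p7=2)
step 4: fire T3:  (p0=4, p1=1, p2=9, p3=3, p4=6, p5=0, p6=4, p7=2) → (p0=3, p1=0, p2=9, p3=6, p4=8, p5=0, p6=4, p7=2)
step 5: fire T2:  (p0=3, p1=0, p2=9, p3=6, p4=8, p5=0, p6=4, p7=2) → (p0=6, p1=0, p2=7, p3=5, p4=10, p5=0, p6=4, p7=0)

(p0=6, p1=0, p2=7, p3=5, p4=10, p5=0, p6=4, p7=0)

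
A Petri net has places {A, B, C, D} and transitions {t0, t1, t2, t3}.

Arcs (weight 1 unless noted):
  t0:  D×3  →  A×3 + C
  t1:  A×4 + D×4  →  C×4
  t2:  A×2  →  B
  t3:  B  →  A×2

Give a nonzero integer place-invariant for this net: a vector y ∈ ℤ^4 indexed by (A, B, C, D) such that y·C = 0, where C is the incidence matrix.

y = (A:1, B:2, C:3, D:2)

Incidence matrix C (rows=places, cols=transitions):
       t0   t1   t2   t3
    A   3   -4   -2    2
    B   0    0    1   -1
    C   1    4    0    0
    D  -3   -4    0    0

Candidate y = [1, 2, 3, 2]; check y·C column-wise:
  col t0: 1·3 + 2·0 + 3·1 + 2·-3 = 0
  col t1: 1·-4 + 2·0 + 3·4 + 2·-4 = 0
  col t2: 1·-2 + 2·1 + 3·0 + 2·0 = 0
  col t3: 1·2 + 2·-1 + 3·0 + 2·0 = 0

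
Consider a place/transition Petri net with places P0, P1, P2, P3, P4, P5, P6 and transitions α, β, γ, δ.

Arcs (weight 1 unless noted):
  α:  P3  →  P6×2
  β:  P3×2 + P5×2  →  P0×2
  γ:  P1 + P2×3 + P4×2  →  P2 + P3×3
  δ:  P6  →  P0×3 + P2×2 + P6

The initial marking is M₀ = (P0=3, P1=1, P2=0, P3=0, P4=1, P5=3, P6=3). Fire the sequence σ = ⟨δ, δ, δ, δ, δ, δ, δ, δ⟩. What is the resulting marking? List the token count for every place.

(P0=27, P1=1, P2=16, P3=0, P4=1, P5=3, P6=3)

step 1: fire δ:  (P0=3, P1=1, P2=0, P3=0, P4=1, P5=3, P6=3) → (P0=6, P1=1, P2=2, P3=0, P4=1, P5=3, P6=3)
step 2: fire δ:  (P0=6, P1=1, P2=2, P3=0, P4=1, P5=3, P6=3) → (P0=9, P1=1, P2=4, P3=0, P4=1, P5=3, P6=3)
step 3: fire δ:  (P0=9, P1=1, P2=4, P3=0, P4=1, P5=3, P6=3) → (P0=12, P1=1, P2=6, P3=0, P4=1, P5=3, P6=3)
step 4: fire δ:  (P0=12, P1=1, P2=6, P3=0, P4=1, P5=3, P6=3) → (P0=15, P1=1, P2=8, P3=0, P4=1, P5=3, P6=3)
step 5: fire δ:  (P0=15, P1=1, P2=8, P3=0, P4=1, P5=3, P6=3) → (P0=18, P1=1, P2=10, P3=0, P4=1, P5=3, P6=3)
step 6: fire δ:  (P0=18, P1=1, P2=10, P3=0, P4=1, P5=3, P6=3) → (P0=21, P1=1, P2=12, P3=0, P4=1, P5=3, P6=3)
step 7: fire δ:  (P0=21, P1=1, P2=12, P3=0, P4=1, P5=3, P6=3) → (P0=24, P1=1, P2=14, P3=0, P4=1, P5=3, P6=3)
step 8: fire δ:  (P0=24, P1=1, P2=14, P3=0, P4=1, P5=3, P6=3) → (P0=27, P1=1, P2=16, P3=0, P4=1, P5=3, P6=3)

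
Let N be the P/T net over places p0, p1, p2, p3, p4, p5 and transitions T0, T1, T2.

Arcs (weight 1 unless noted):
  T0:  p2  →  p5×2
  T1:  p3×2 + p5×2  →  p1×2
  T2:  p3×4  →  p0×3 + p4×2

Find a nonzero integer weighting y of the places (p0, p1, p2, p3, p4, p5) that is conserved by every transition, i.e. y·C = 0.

y = (p0:4, p1:3, p2:0, p3:3, p4:0, p5:0)

Incidence matrix C (rows=places, cols=transitions):
       T0   T1   T2
   p0   0    0    3
   p1   0    2    0
   p2  -1    0    0
   p3   0   -2   -4
   p4   0    0    2
   p5   2   -2    0

Candidate y = [4, 3, 0, 3, 0, 0]; check y·C column-wise:
  col T0: 4·0 + 3·0 + 0·-1 + 3·0 + 0·2 = 0
  col T1: 4·0 + 3·2 + 3·-2 + 0·-2 = 0
  col T2: 4·3 + 3·0 + 3·-4 + 0·2 = 0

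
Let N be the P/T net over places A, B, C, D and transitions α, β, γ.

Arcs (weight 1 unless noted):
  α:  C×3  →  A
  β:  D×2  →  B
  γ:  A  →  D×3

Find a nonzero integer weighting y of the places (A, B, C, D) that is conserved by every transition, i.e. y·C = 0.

Incidence matrix C (rows=places, cols=transitions):
        α    β    γ
    A   1    0   -1
    B   0    1    0
    C  -3    0    0
    D   0   -2    3

Candidate y = [3, 2, 1, 1]; check y·C column-wise:
  col α: 3·1 + 2·0 + 1·-3 + 1·0 = 0
  col β: 3·0 + 2·1 + 1·0 + 1·-2 = 0
  col γ: 3·-1 + 2·0 + 1·0 + 1·3 = 0

y = (A:3, B:2, C:1, D:1)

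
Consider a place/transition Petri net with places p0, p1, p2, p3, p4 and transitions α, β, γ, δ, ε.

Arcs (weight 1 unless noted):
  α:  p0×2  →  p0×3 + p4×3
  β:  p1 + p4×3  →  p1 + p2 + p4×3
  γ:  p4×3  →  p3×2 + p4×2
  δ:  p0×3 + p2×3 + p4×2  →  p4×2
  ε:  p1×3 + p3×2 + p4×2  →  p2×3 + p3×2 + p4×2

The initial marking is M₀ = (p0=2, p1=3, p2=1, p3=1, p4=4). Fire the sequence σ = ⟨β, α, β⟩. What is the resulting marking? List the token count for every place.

(p0=3, p1=3, p2=3, p3=1, p4=7)

step 1: fire β:  (p0=2, p1=3, p2=1, p3=1, p4=4) → (p0=2, p1=3, p2=2, p3=1, p4=4)
step 2: fire α:  (p0=2, p1=3, p2=2, p3=1, p4=4) → (p0=3, p1=3, p2=2, p3=1, p4=7)
step 3: fire β:  (p0=3, p1=3, p2=2, p3=1, p4=7) → (p0=3, p1=3, p2=3, p3=1, p4=7)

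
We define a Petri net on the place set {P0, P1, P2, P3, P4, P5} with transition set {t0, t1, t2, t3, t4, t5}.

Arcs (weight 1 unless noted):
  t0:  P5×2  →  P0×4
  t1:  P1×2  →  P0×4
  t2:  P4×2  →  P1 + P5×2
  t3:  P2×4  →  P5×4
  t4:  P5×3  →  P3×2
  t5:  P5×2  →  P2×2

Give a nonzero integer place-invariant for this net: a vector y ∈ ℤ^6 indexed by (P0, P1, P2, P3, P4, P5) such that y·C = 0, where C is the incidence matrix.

Incidence matrix C (rows=places, cols=transitions):
       t0   t1   t2   t3   t4   t5
   P0   4    4    0    0    0    0
   P1   0   -2    1    0    0    0
   P2   0    0    0   -4    0    2
   P3   0    0    0    0    2    0
   P4   0    0   -2    0    0    0
   P5  -2    0    2    4   -3   -2

Candidate y = [1, 2, 2, 3, 3, 2]; check y·C column-wise:
  col t0: 1·4 + 2·0 + 2·0 + 3·0 + 3·0 + 2·-2 = 0
  col t1: 1·4 + 2·-2 + 2·0 + 3·0 + 3·0 + 2·0 = 0
  col t2: 1·0 + 2·1 + 2·0 + 3·0 + 3·-2 + 2·2 = 0
  col t3: 1·0 + 2·0 + 2·-4 + 3·0 + 3·0 + 2·4 = 0
  col t4: 1·0 + 2·0 + 2·0 + 3·2 + 3·0 + 2·-3 = 0
  col t5: 1·0 + 2·0 + 2·2 + 3·0 + 3·0 + 2·-2 = 0

y = (P0:1, P1:2, P2:2, P3:3, P4:3, P5:2)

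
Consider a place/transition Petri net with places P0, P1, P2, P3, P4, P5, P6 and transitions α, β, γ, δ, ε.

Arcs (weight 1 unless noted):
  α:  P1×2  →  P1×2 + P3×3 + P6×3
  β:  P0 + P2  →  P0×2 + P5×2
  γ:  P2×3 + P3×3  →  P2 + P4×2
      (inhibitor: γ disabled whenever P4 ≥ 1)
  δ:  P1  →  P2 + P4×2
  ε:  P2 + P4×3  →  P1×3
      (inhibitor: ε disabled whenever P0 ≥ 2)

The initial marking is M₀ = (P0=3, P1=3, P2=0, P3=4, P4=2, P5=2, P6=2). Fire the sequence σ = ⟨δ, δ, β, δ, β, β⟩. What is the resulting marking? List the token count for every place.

step 1: fire δ:  (P0=3, P1=3, P2=0, P3=4, P4=2, P5=2, P6=2) → (P0=3, P1=2, P2=1, P3=4, P4=4, P5=2, P6=2)
step 2: fire δ:  (P0=3, P1=2, P2=1, P3=4, P4=4, P5=2, P6=2) → (P0=3, P1=1, P2=2, P3=4, P4=6, P5=2, P6=2)
step 3: fire β:  (P0=3, P1=1, P2=2, P3=4, P4=6, P5=2, P6=2) → (P0=4, P1=1, P2=1, P3=4, P4=6, P5=4, P6=2)
step 4: fire δ:  (P0=4, P1=1, P2=1, P3=4, P4=6, P5=4, P6=2) → (P0=4, P1=0, P2=2, P3=4, P4=8, P5=4, P6=2)
step 5: fire β:  (P0=4, P1=0, P2=2, P3=4, P4=8, P5=4, P6=2) → (P0=5, P1=0, P2=1, P3=4, P4=8, P5=6, P6=2)
step 6: fire β:  (P0=5, P1=0, P2=1, P3=4, P4=8, P5=6, P6=2) → (P0=6, P1=0, P2=0, P3=4, P4=8, P5=8, P6=2)

(P0=6, P1=0, P2=0, P3=4, P4=8, P5=8, P6=2)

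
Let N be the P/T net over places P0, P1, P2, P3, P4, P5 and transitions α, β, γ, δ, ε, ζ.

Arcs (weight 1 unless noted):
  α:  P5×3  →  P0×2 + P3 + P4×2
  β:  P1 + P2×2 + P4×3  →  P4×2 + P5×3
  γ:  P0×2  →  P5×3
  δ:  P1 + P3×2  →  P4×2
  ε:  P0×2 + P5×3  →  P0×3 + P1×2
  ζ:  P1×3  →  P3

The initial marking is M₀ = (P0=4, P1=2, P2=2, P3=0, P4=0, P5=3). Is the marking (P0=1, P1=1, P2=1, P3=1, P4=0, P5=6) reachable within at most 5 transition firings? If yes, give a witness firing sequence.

NO — not reachable within 5 firings

depth 0: 1 marking
depth 1: 4 markings reached so far
depth 2: 8 markings reached so far
depth 3: 14 markings reached so far
depth 4: 23 markings reached so far
depth 5: 39 markings reached so far
target is not among the 39 markings reachable within 5 steps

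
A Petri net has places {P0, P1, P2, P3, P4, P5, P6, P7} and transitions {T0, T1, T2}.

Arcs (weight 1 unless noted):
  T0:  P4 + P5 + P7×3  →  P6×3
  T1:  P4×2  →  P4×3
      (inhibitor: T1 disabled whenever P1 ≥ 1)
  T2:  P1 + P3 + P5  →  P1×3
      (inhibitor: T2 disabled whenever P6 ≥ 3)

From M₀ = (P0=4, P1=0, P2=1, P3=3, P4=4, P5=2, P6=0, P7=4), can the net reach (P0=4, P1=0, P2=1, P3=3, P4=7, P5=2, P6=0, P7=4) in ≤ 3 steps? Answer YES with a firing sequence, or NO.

step 1: fire T1:  (P0=4, P1=0, P2=1, P3=3, P4=4, P5=2, P6=0, P7=4) → (P0=4, P1=0, P2=1, P3=3, P4=5, P5=2, P6=0, P7=4)
step 2: fire T1:  (P0=4, P1=0, P2=1, P3=3, P4=5, P5=2, P6=0, P7=4) → (P0=4, P1=0, P2=1, P3=3, P4=6, P5=2, P6=0, P7=4)
step 3: fire T1:  (P0=4, P1=0, P2=1, P3=3, P4=6, P5=2, P6=0, P7=4) → (P0=4, P1=0, P2=1, P3=3, P4=7, P5=2, P6=0, P7=4)

YES — reachable via ⟨T1, T1, T1⟩ (3 firings)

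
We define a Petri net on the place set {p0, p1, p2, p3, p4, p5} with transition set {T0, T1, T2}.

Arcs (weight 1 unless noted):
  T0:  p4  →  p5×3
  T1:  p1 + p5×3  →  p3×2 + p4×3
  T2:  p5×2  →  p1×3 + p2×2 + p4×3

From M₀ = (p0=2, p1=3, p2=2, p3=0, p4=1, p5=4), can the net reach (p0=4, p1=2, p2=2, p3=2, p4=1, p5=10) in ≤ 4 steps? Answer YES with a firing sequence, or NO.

NO — not reachable within 4 firings

depth 0: 1 marking
depth 1: 4 markings reached so far
depth 2: 7 markings reached so far
depth 3: 12 markings reached so far
depth 4: 19 markings reached so far
target is not among the 19 markings reachable within 4 steps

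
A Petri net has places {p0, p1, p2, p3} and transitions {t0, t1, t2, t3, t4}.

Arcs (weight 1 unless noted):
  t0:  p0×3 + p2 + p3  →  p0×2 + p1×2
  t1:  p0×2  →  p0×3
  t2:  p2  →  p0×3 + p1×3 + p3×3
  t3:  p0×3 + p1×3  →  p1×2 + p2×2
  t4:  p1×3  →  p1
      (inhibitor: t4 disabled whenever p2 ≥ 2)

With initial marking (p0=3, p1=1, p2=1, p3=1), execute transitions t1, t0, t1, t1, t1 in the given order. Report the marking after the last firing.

(p0=6, p1=3, p2=0, p3=0)

step 1: fire t1:  (p0=3, p1=1, p2=1, p3=1) → (p0=4, p1=1, p2=1, p3=1)
step 2: fire t0:  (p0=4, p1=1, p2=1, p3=1) → (p0=3, p1=3, p2=0, p3=0)
step 3: fire t1:  (p0=3, p1=3, p2=0, p3=0) → (p0=4, p1=3, p2=0, p3=0)
step 4: fire t1:  (p0=4, p1=3, p2=0, p3=0) → (p0=5, p1=3, p2=0, p3=0)
step 5: fire t1:  (p0=5, p1=3, p2=0, p3=0) → (p0=6, p1=3, p2=0, p3=0)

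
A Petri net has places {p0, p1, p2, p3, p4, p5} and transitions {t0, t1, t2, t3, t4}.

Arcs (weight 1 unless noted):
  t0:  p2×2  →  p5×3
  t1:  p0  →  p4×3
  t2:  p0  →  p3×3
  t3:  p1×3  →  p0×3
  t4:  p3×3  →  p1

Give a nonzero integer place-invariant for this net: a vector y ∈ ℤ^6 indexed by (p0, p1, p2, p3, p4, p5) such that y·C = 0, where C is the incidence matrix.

Incidence matrix C (rows=places, cols=transitions):
       t0   t1   t2   t3   t4
   p0   0   -1   -1    3    0
   p1   0    0    0   -3    1
   p2  -2    0    0    0    0
   p3   0    0    3    0   -3
   p4   0    3    0    0    0
   p5   3    0    0    0    0

Candidate y = [3, 3, 0, 1, 1, 0]; check y·C column-wise:
  col t0: 3·0 + 3·0 + 0·-2 + 1·0 + 1·0 + 0·3 = 0
  col t1: 3·-1 + 3·0 + 1·0 + 1·3 = 0
  col t2: 3·-1 + 3·0 + 1·3 + 1·0 = 0
  col t3: 3·3 + 3·-3 + 1·0 + 1·0 = 0
  col t4: 3·0 + 3·1 + 1·-3 + 1·0 = 0

y = (p0:3, p1:3, p2:0, p3:1, p4:1, p5:0)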